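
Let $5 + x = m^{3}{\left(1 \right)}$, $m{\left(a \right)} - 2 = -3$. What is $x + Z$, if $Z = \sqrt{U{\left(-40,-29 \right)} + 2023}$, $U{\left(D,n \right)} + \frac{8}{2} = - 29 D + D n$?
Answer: $-6 + \sqrt{4339} \approx 59.871$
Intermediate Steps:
$U{\left(D,n \right)} = -4 - 29 D + D n$ ($U{\left(D,n \right)} = -4 + \left(- 29 D + D n\right) = -4 - 29 D + D n$)
$m{\left(a \right)} = -1$ ($m{\left(a \right)} = 2 - 3 = -1$)
$x = -6$ ($x = -5 + \left(-1\right)^{3} = -5 - 1 = -6$)
$Z = \sqrt{4339}$ ($Z = \sqrt{\left(-4 - -1160 - -1160\right) + 2023} = \sqrt{\left(-4 + 1160 + 1160\right) + 2023} = \sqrt{2316 + 2023} = \sqrt{4339} \approx 65.871$)
$x + Z = -6 + \sqrt{4339}$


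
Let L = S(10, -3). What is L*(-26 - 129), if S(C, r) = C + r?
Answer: -1085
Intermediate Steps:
L = 7 (L = 10 - 3 = 7)
L*(-26 - 129) = 7*(-26 - 129) = 7*(-155) = -1085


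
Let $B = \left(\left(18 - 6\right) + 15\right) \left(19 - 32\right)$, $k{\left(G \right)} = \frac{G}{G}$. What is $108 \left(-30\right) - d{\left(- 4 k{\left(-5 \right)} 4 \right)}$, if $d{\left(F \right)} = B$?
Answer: $-2889$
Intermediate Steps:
$k{\left(G \right)} = 1$
$B = -351$ ($B = \left(\left(18 - 6\right) + 15\right) \left(-13\right) = \left(12 + 15\right) \left(-13\right) = 27 \left(-13\right) = -351$)
$d{\left(F \right)} = -351$
$108 \left(-30\right) - d{\left(- 4 k{\left(-5 \right)} 4 \right)} = 108 \left(-30\right) - -351 = -3240 + 351 = -2889$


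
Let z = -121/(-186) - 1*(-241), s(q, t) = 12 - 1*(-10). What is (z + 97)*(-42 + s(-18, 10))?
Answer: -629890/93 ≈ -6773.0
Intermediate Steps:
s(q, t) = 22 (s(q, t) = 12 + 10 = 22)
z = 44947/186 (z = -121*(-1/186) + 241 = 121/186 + 241 = 44947/186 ≈ 241.65)
(z + 97)*(-42 + s(-18, 10)) = (44947/186 + 97)*(-42 + 22) = (62989/186)*(-20) = -629890/93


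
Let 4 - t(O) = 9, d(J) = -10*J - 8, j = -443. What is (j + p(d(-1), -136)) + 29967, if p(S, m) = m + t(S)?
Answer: 29383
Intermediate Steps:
d(J) = -8 - 10*J
t(O) = -5 (t(O) = 4 - 1*9 = 4 - 9 = -5)
p(S, m) = -5 + m (p(S, m) = m - 5 = -5 + m)
(j + p(d(-1), -136)) + 29967 = (-443 + (-5 - 136)) + 29967 = (-443 - 141) + 29967 = -584 + 29967 = 29383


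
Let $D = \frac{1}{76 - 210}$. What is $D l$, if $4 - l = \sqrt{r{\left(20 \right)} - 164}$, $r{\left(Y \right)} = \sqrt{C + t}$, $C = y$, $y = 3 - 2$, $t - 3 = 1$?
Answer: $- \frac{2}{67} + \frac{i \sqrt{164 - \sqrt{5}}}{134} \approx -0.029851 + 0.094915 i$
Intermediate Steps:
$t = 4$ ($t = 3 + 1 = 4$)
$y = 1$
$C = 1$
$r{\left(Y \right)} = \sqrt{5}$ ($r{\left(Y \right)} = \sqrt{1 + 4} = \sqrt{5}$)
$D = - \frac{1}{134}$ ($D = \frac{1}{-134} = - \frac{1}{134} \approx -0.0074627$)
$l = 4 - \sqrt{-164 + \sqrt{5}}$ ($l = 4 - \sqrt{\sqrt{5} - 164} = 4 - \sqrt{-164 + \sqrt{5}} \approx 4.0 - 12.719 i$)
$D l = - \frac{4 - \sqrt{-164 + \sqrt{5}}}{134} = - \frac{2}{67} + \frac{\sqrt{-164 + \sqrt{5}}}{134}$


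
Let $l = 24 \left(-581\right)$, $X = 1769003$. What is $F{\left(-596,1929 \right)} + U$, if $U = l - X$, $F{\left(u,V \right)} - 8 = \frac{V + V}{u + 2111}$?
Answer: $- \frac{900382909}{505} \approx -1.7829 \cdot 10^{6}$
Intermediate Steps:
$F{\left(u,V \right)} = 8 + \frac{2 V}{2111 + u}$ ($F{\left(u,V \right)} = 8 + \frac{V + V}{u + 2111} = 8 + \frac{2 V}{2111 + u}$)
$l = -13944$
$U = -1782947$ ($U = -13944 - 1769003 = -1782947$)
$F{\left(-596,1929 \right)} + U = \frac{2 \left(8444 + 1929 + 4 \left(-596\right)\right)}{2111 - 596} - 1782947 = \frac{2 \left(8444 + 1929 - 2384\right)}{1515} - 1782947 = 2 \cdot \frac{1}{1515} \cdot 7989 - 1782947 = \frac{5326}{505} - 1782947 = - \frac{900382909}{505}$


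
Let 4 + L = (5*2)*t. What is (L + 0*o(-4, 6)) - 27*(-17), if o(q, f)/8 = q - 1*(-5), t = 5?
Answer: 505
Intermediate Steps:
o(q, f) = 40 + 8*q (o(q, f) = 8*(q - 1*(-5)) = 8*(q + 5) = 8*(5 + q) = 40 + 8*q)
L = 46 (L = -4 + (5*2)*5 = -4 + 10*5 = -4 + 50 = 46)
(L + 0*o(-4, 6)) - 27*(-17) = (46 + 0*(40 + 8*(-4))) - 27*(-17) = (46 + 0*(40 - 32)) + 459 = (46 + 0*8) + 459 = (46 + 0) + 459 = 46 + 459 = 505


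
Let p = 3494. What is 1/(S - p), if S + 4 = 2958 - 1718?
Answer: -1/2258 ≈ -0.00044287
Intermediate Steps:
S = 1236 (S = -4 + (2958 - 1718) = -4 + 1240 = 1236)
1/(S - p) = 1/(1236 - 1*3494) = 1/(1236 - 3494) = 1/(-2258) = -1/2258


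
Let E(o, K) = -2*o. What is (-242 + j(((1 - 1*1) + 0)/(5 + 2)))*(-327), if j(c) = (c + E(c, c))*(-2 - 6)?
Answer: 79134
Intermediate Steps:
j(c) = 8*c (j(c) = (c - 2*c)*(-2 - 6) = -c*(-8) = 8*c)
(-242 + j(((1 - 1*1) + 0)/(5 + 2)))*(-327) = (-242 + 8*(((1 - 1*1) + 0)/(5 + 2)))*(-327) = (-242 + 8*(((1 - 1) + 0)/7))*(-327) = (-242 + 8*((0 + 0)*(⅐)))*(-327) = (-242 + 8*(0*(⅐)))*(-327) = (-242 + 8*0)*(-327) = (-242 + 0)*(-327) = -242*(-327) = 79134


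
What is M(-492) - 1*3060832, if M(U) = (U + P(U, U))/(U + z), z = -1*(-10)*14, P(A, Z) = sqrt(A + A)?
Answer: -269353093/88 - I*sqrt(246)/176 ≈ -3.0608e+6 - 0.089116*I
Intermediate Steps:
P(A, Z) = sqrt(2)*sqrt(A) (P(A, Z) = sqrt(2*A) = sqrt(2)*sqrt(A))
z = 140 (z = 10*14 = 140)
M(U) = (U + sqrt(2)*sqrt(U))/(140 + U) (M(U) = (U + sqrt(2)*sqrt(U))/(U + 140) = (U + sqrt(2)*sqrt(U))/(140 + U))
M(-492) - 1*3060832 = (-492 + sqrt(2)*sqrt(-492))/(140 - 492) - 1*3060832 = (-492 + sqrt(2)*(2*I*sqrt(123)))/(-352) - 3060832 = -(-492 + 2*I*sqrt(246))/352 - 3060832 = (123/88 - I*sqrt(246)/176) - 3060832 = -269353093/88 - I*sqrt(246)/176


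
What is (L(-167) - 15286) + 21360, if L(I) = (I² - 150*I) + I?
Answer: 58846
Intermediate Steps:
L(I) = I² - 149*I
(L(-167) - 15286) + 21360 = (-167*(-149 - 167) - 15286) + 21360 = (-167*(-316) - 15286) + 21360 = (52772 - 15286) + 21360 = 37486 + 21360 = 58846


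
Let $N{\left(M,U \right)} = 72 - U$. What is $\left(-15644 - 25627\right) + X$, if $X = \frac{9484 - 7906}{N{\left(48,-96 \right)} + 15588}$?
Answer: $- \frac{108377383}{2626} \approx -41271.0$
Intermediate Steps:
$X = \frac{263}{2626}$ ($X = \frac{9484 - 7906}{\left(72 - -96\right) + 15588} = \frac{1578}{\left(72 + 96\right) + 15588} = \frac{1578}{168 + 15588} = \frac{1578}{15756} = 1578 \cdot \frac{1}{15756} = \frac{263}{2626} \approx 0.10015$)
$\left(-15644 - 25627\right) + X = \left(-15644 - 25627\right) + \frac{263}{2626} = -41271 + \frac{263}{2626} = - \frac{108377383}{2626}$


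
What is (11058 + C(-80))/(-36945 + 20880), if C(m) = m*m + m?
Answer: -17378/16065 ≈ -1.0817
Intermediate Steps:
C(m) = m + m² (C(m) = m² + m = m + m²)
(11058 + C(-80))/(-36945 + 20880) = (11058 - 80*(1 - 80))/(-36945 + 20880) = (11058 - 80*(-79))/(-16065) = (11058 + 6320)*(-1/16065) = 17378*(-1/16065) = -17378/16065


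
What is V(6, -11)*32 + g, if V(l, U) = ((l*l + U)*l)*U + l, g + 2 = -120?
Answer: -52730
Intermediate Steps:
g = -122 (g = -2 - 120 = -122)
V(l, U) = l + U*l*(U + l²) (V(l, U) = ((l² + U)*l)*U + l = ((U + l²)*l)*U + l = (l*(U + l²))*U + l = U*l*(U + l²) + l = l + U*l*(U + l²))
V(6, -11)*32 + g = (6*(1 + (-11)² - 11*6²))*32 - 122 = (6*(1 + 121 - 11*36))*32 - 122 = (6*(1 + 121 - 396))*32 - 122 = (6*(-274))*32 - 122 = -1644*32 - 122 = -52608 - 122 = -52730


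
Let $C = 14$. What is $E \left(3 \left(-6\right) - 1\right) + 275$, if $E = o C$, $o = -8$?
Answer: $2403$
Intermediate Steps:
$E = -112$ ($E = \left(-8\right) 14 = -112$)
$E \left(3 \left(-6\right) - 1\right) + 275 = - 112 \left(3 \left(-6\right) - 1\right) + 275 = - 112 \left(-18 - 1\right) + 275 = \left(-112\right) \left(-19\right) + 275 = 2128 + 275 = 2403$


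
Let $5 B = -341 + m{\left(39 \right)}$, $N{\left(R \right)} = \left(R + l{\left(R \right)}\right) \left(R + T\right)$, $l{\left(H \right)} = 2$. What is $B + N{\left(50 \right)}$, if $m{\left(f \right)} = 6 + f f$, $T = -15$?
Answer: $\frac{10286}{5} \approx 2057.2$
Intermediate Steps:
$N{\left(R \right)} = \left(-15 + R\right) \left(2 + R\right)$ ($N{\left(R \right)} = \left(R + 2\right) \left(R - 15\right) = \left(2 + R\right) \left(-15 + R\right) = \left(-15 + R\right) \left(2 + R\right)$)
$m{\left(f \right)} = 6 + f^{2}$
$B = \frac{1186}{5}$ ($B = \frac{-341 + \left(6 + 39^{2}\right)}{5} = \frac{-341 + \left(6 + 1521\right)}{5} = \frac{-341 + 1527}{5} = \frac{1}{5} \cdot 1186 = \frac{1186}{5} \approx 237.2$)
$B + N{\left(50 \right)} = \frac{1186}{5} - \left(680 - 2500\right) = \frac{1186}{5} - -1820 = \frac{1186}{5} + 1820 = \frac{10286}{5}$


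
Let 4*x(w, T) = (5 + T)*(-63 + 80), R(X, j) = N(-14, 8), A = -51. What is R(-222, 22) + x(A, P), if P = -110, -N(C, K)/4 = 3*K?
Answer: -2169/4 ≈ -542.25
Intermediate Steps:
N(C, K) = -12*K
R(X, j) = -96 (R(X, j) = -12*8 = -96)
x(w, T) = 85/4 + 17*T/4 (x(w, T) = ((5 + T)*(-63 + 80))/4 = ((5 + T)*17)/4 = (85 + 17*T)/4 = 85/4 + 17*T/4)
R(-222, 22) + x(A, P) = -96 + (85/4 + (17/4)*(-110)) = -96 + (85/4 - 935/2) = -96 - 1785/4 = -2169/4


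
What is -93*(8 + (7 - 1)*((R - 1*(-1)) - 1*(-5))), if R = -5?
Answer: -1302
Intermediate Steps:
-93*(8 + (7 - 1)*((R - 1*(-1)) - 1*(-5))) = -93*(8 + (7 - 1)*((-5 - 1*(-1)) - 1*(-5))) = -93*(8 + 6*((-5 + 1) + 5)) = -93*(8 + 6*(-4 + 5)) = -93*(8 + 6*1) = -93*(8 + 6) = -93*14 = -1302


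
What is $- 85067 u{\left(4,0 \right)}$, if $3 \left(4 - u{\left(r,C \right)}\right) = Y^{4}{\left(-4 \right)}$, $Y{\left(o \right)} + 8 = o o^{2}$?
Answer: $762025762516$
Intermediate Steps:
$Y{\left(o \right)} = -8 + o^{3}$ ($Y{\left(o \right)} = -8 + o o^{2} = -8 + o^{3}$)
$u{\left(r,C \right)} = -8957948$ ($u{\left(r,C \right)} = 4 - \frac{\left(-8 + \left(-4\right)^{3}\right)^{4}}{3} = 4 - \frac{\left(-8 - 64\right)^{4}}{3} = 4 - \frac{\left(-72\right)^{4}}{3} = 4 - 8957952 = -8957948$)
$- 85067 u{\left(4,0 \right)} = \left(-85067\right) \left(-8957948\right) = 762025762516$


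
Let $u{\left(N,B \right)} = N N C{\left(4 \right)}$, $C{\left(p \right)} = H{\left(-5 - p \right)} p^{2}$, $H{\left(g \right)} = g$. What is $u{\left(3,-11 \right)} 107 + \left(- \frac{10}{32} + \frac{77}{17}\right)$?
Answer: $- \frac{37717637}{272} \approx -1.3867 \cdot 10^{5}$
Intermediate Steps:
$C{\left(p \right)} = p^{2} \left(-5 - p\right)$ ($C{\left(p \right)} = \left(-5 - p\right) p^{2} = p^{2} \left(-5 - p\right)$)
$u{\left(N,B \right)} = - 144 N^{2}$ ($u{\left(N,B \right)} = N N 4^{2} \left(-5 - 4\right) = N^{2} \cdot 16 \left(-5 - 4\right) = N^{2} \cdot 16 \left(-9\right) = N^{2} \left(-144\right) = - 144 N^{2}$)
$u{\left(3,-11 \right)} 107 + \left(- \frac{10}{32} + \frac{77}{17}\right) = - 144 \cdot 3^{2} \cdot 107 + \left(- \frac{10}{32} + \frac{77}{17}\right) = \left(-144\right) 9 \cdot 107 + \left(\left(-10\right) \frac{1}{32} + 77 \cdot \frac{1}{17}\right) = \left(-1296\right) 107 + \left(- \frac{5}{16} + \frac{77}{17}\right) = -138672 + \frac{1147}{272} = - \frac{37717637}{272}$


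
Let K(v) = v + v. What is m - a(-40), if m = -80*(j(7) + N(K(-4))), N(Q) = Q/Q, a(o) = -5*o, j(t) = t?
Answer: -840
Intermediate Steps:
K(v) = 2*v
N(Q) = 1
m = -640 (m = -80*(7 + 1) = -80*8 = -640)
m - a(-40) = -640 - (-5)*(-40) = -640 - 1*200 = -640 - 200 = -840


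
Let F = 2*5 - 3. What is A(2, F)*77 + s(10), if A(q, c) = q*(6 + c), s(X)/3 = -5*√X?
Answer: 2002 - 15*√10 ≈ 1954.6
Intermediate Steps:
s(X) = -15*√X (s(X) = 3*(-5*√X) = -15*√X)
F = 7 (F = 10 - 3 = 7)
A(2, F)*77 + s(10) = (2*(6 + 7))*77 - 15*√10 = (2*13)*77 - 15*√10 = 26*77 - 15*√10 = 2002 - 15*√10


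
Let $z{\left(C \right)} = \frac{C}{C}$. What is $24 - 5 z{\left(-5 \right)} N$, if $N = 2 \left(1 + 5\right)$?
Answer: $-36$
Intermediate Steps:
$z{\left(C \right)} = 1$
$N = 12$ ($N = 2 \cdot 6 = 12$)
$24 - 5 z{\left(-5 \right)} N = 24 - 5 \cdot 1 \cdot 12 = 24 - 60 = -36$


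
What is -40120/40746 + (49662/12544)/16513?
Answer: -2077099010197/2110022156928 ≈ -0.98440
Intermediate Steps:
-40120/40746 + (49662/12544)/16513 = -40120*1/40746 + (49662*(1/12544))*(1/16513) = -20060/20373 + (24831/6272)*(1/16513) = -20060/20373 + 24831/103569536 = -2077099010197/2110022156928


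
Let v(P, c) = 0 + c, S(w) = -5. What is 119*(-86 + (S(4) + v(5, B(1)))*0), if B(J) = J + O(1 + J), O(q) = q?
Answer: -10234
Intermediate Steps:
B(J) = 1 + 2*J (B(J) = J + (1 + J) = 1 + 2*J)
v(P, c) = c
119*(-86 + (S(4) + v(5, B(1)))*0) = 119*(-86 + (-5 + (1 + 2*1))*0) = 119*(-86 + (-5 + (1 + 2))*0) = 119*(-86 + (-5 + 3)*0) = 119*(-86 - 2*0) = 119*(-86 + 0) = 119*(-86) = -10234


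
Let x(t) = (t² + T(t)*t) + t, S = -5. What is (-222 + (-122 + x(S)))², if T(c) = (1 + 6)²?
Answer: 323761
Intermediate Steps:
T(c) = 49 (T(c) = 7² = 49)
x(t) = t² + 50*t (x(t) = (t² + 49*t) + t = t² + 50*t)
(-222 + (-122 + x(S)))² = (-222 + (-122 - 5*(50 - 5)))² = (-222 + (-122 - 5*45))² = (-222 + (-122 - 225))² = (-222 - 347)² = (-569)² = 323761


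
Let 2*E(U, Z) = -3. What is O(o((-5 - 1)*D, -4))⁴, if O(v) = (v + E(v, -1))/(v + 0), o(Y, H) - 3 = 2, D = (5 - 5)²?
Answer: 2401/10000 ≈ 0.24010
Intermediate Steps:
D = 0 (D = 0² = 0)
E(U, Z) = -3/2 (E(U, Z) = (½)*(-3) = -3/2)
o(Y, H) = 5 (o(Y, H) = 3 + 2 = 5)
O(v) = (-3/2 + v)/v (O(v) = (v - 3/2)/(v + 0) = (-3/2 + v)/v)
O(o((-5 - 1)*D, -4))⁴ = ((-3/2 + 5)/5)⁴ = ((⅕)*(7/2))⁴ = (7/10)⁴ = 2401/10000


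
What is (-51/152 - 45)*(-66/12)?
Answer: 75801/304 ≈ 249.35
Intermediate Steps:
(-51/152 - 45)*(-66/12) = (-51*1/152 - 45)*(-66*1/12) = (-51/152 - 45)*(-11/2) = -6891/152*(-11/2) = 75801/304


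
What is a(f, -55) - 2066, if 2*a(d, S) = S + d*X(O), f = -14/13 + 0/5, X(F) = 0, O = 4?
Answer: -4187/2 ≈ -2093.5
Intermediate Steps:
f = -14/13 (f = -14*1/13 + 0*(⅕) = -14/13 + 0 = -14/13 ≈ -1.0769)
a(d, S) = S/2 (a(d, S) = (S + d*0)/2 = (S + 0)/2 = S/2)
a(f, -55) - 2066 = (½)*(-55) - 2066 = -55/2 - 2066 = -4187/2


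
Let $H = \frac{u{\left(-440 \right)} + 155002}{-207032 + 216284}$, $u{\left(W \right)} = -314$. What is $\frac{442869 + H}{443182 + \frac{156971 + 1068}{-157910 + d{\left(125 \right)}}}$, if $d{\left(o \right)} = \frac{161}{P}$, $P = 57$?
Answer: $\frac{9220278316820321}{9226425639676095} \approx 0.99933$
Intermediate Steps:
$d{\left(o \right)} = \frac{161}{57}$
$H = \frac{38672}{2313}$ ($H = \frac{-314 + 155002}{-207032 + 216284} = \frac{154688}{9252} = 154688 \cdot \frac{1}{9252} = \frac{38672}{2313} \approx 16.719$)
$\frac{442869 + H}{443182 + \frac{156971 + 1068}{-157910 + d{\left(125 \right)}}} = \frac{442869 + \frac{38672}{2313}}{443182 + \frac{156971 + 1068}{-157910 + \frac{161}{57}}} = \frac{1024394669}{2313 \left(443182 + \frac{158039}{- \frac{9000709}{57}}\right)} = \frac{1024394669}{2313 \left(443182 + 158039 \left(- \frac{57}{9000709}\right)\right)} = \frac{1024394669}{2313 \left(443182 - \frac{9008223}{9000709}\right)} = \frac{1024394669}{2313 \cdot \frac{3988943207815}{9000709}} = \frac{1024394669}{2313} \cdot \frac{9000709}{3988943207815} = \frac{9220278316820321}{9226425639676095}$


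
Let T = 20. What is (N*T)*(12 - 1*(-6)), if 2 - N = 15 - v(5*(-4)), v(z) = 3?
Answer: -3600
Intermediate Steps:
N = -10 (N = 2 - (15 - 1*3) = 2 - (15 - 3) = 2 - 1*12 = 2 - 12 = -10)
(N*T)*(12 - 1*(-6)) = (-10*20)*(12 - 1*(-6)) = -200*(12 + 6) = -200*18 = -3600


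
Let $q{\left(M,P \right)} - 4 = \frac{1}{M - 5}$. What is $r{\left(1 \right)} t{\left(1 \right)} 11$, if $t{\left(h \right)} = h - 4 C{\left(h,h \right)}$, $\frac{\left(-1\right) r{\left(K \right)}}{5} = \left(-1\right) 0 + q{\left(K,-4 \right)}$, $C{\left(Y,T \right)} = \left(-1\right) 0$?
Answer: $- \frac{825}{4} \approx -206.25$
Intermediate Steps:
$q{\left(M,P \right)} = 4 + \frac{1}{-5 + M}$ ($q{\left(M,P \right)} = 4 + \frac{1}{M - 5} = 4 + \frac{1}{-5 + M}$)
$C{\left(Y,T \right)} = 0$
$r{\left(K \right)} = - \frac{5 \left(-19 + 4 K\right)}{-5 + K}$ ($r{\left(K \right)} = - 5 \left(\left(-1\right) 0 + \frac{-19 + 4 K}{-5 + K}\right) = - 5 \left(0 + \frac{-19 + 4 K}{-5 + K}\right) = - 5 \frac{-19 + 4 K}{-5 + K} = - \frac{5 \left(-19 + 4 K\right)}{-5 + K}$)
$t{\left(h \right)} = h$ ($t{\left(h \right)} = h - 0 = h + 0 = h$)
$r{\left(1 \right)} t{\left(1 \right)} 11 = \frac{5 \left(19 - 4\right)}{-5 + 1} \cdot 1 \cdot 11 = \frac{5 \left(19 - 4\right)}{-4} \cdot 1 \cdot 11 = 5 \left(- \frac{1}{4}\right) 15 \cdot 1 \cdot 11 = \left(- \frac{75}{4}\right) 1 \cdot 11 = \left(- \frac{75}{4}\right) 11 = - \frac{825}{4}$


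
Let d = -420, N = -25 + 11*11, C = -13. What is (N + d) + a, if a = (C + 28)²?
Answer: -99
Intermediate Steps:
N = 96 (N = -25 + 121 = 96)
a = 225 (a = (-13 + 28)² = 15² = 225)
(N + d) + a = (96 - 420) + 225 = -324 + 225 = -99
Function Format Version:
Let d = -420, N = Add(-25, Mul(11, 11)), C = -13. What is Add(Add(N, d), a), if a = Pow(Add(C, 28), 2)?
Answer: -99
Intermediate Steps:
N = 96 (N = Add(-25, 121) = 96)
a = 225 (a = Pow(Add(-13, 28), 2) = Pow(15, 2) = 225)
Add(Add(N, d), a) = Add(Add(96, -420), 225) = Add(-324, 225) = -99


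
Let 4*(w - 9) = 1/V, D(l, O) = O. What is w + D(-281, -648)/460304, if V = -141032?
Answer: 146041709935/16229398432 ≈ 8.9986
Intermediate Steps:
w = 5077151/564128 (w = 9 + (1/4)/(-141032) = 9 + (1/4)*(-1/141032) = 9 - 1/564128 = 5077151/564128 ≈ 9.0000)
w + D(-281, -648)/460304 = 5077151/564128 - 648/460304 = 5077151/564128 - 648*1/460304 = 5077151/564128 - 81/57538 = 146041709935/16229398432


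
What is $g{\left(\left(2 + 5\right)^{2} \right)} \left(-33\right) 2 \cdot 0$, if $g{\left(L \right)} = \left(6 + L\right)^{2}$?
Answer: $0$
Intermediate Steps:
$g{\left(\left(2 + 5\right)^{2} \right)} \left(-33\right) 2 \cdot 0 = \left(6 + \left(2 + 5\right)^{2}\right)^{2} \left(-33\right) 2 \cdot 0 = \left(6 + 7^{2}\right)^{2} \left(-33\right) 0 = \left(6 + 49\right)^{2} \left(-33\right) 0 = 55^{2} \left(-33\right) 0 = 3025 \left(-33\right) 0 = \left(-99825\right) 0 = 0$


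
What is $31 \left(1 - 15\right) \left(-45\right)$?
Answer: $19530$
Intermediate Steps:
$31 \left(1 - 15\right) \left(-45\right) = 31 \left(-14\right) \left(-45\right) = \left(-434\right) \left(-45\right) = 19530$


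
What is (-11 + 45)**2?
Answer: 1156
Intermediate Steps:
(-11 + 45)**2 = 34**2 = 1156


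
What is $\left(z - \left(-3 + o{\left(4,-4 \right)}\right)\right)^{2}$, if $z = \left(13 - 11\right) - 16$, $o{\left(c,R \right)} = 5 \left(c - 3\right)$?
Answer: $256$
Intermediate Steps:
$o{\left(c,R \right)} = -15 + 5 c$ ($o{\left(c,R \right)} = 5 \left(-3 + c\right) = -15 + 5 c$)
$z = -14$ ($z = 2 - 16 = -14$)
$\left(z - \left(-3 + o{\left(4,-4 \right)}\right)\right)^{2} = \left(-14 + \left(3 - \left(-15 + 5 \cdot 4\right)\right)\right)^{2} = \left(-14 + \left(3 - \left(-15 + 20\right)\right)\right)^{2} = \left(-14 + \left(3 - 5\right)\right)^{2} = \left(-14 - 2\right)^{2} = \left(-16\right)^{2} = 256$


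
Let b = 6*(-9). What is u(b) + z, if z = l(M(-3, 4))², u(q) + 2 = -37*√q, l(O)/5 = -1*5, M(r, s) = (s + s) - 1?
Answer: 623 - 111*I*√6 ≈ 623.0 - 271.89*I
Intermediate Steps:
b = -54
M(r, s) = -1 + 2*s (M(r, s) = 2*s - 1 = -1 + 2*s)
l(O) = -25 (l(O) = 5*(-1*5) = 5*(-5) = -25)
u(q) = -2 - 37*√q
z = 625 (z = (-25)² = 625)
u(b) + z = (-2 - 111*I*√6) + 625 = 623 - 111*I*√6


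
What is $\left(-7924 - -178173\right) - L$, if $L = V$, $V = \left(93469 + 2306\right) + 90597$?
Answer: $-16123$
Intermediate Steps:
$V = 186372$ ($V = 95775 + 90597 = 186372$)
$L = 186372$
$\left(-7924 - -178173\right) - L = \left(-7924 - -178173\right) - 186372 = \left(-7924 + 178173\right) - 186372 = 170249 - 186372 = -16123$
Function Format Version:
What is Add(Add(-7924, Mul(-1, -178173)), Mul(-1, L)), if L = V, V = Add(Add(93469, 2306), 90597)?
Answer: -16123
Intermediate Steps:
V = 186372 (V = Add(95775, 90597) = 186372)
L = 186372
Add(Add(-7924, Mul(-1, -178173)), Mul(-1, L)) = Add(Add(-7924, Mul(-1, -178173)), Mul(-1, 186372)) = Add(Add(-7924, 178173), -186372) = Add(170249, -186372) = -16123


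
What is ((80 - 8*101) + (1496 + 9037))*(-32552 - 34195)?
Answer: -654454335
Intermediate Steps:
((80 - 8*101) + (1496 + 9037))*(-32552 - 34195) = ((80 - 808) + 10533)*(-66747) = (-728 + 10533)*(-66747) = 9805*(-66747) = -654454335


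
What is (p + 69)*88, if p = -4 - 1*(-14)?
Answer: 6952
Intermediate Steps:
p = 10 (p = -4 + 14 = 10)
(p + 69)*88 = (10 + 69)*88 = 79*88 = 6952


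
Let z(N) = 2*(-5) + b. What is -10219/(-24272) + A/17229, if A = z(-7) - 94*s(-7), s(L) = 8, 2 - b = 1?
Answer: 157592159/418182288 ≈ 0.37685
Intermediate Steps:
b = 1 (b = 2 - 1*1 = 2 - 1 = 1)
z(N) = -9 (z(N) = 2*(-5) + 1 = -10 + 1 = -9)
A = -761 (A = -9 - 94*8 = -9 - 752 = -761)
-10219/(-24272) + A/17229 = -10219/(-24272) - 761/17229 = -10219*(-1/24272) - 761*1/17229 = 10219/24272 - 761/17229 = 157592159/418182288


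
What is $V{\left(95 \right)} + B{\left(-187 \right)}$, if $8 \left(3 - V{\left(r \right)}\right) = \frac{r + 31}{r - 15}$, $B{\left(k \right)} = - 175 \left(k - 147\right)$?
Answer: $\frac{18704897}{320} \approx 58453.0$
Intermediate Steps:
$B{\left(k \right)} = 25725 - 175 k$ ($B{\left(k \right)} = - 175 \left(-147 + k\right) = 25725 - 175 k$)
$V{\left(r \right)} = 3 - \frac{31 + r}{8 \left(-15 + r\right)}$ ($V{\left(r \right)} = 3 - \frac{\left(r + 31\right) \frac{1}{r - 15}}{8} = 3 - \frac{\left(31 + r\right) \frac{1}{-15 + r}}{8} = 3 - \frac{\frac{1}{-15 + r} \left(31 + r\right)}{8} = 3 - \frac{31 + r}{8 \left(-15 + r\right)}$)
$V{\left(95 \right)} + B{\left(-187 \right)} = \frac{23 \left(-17 + 95\right)}{8 \left(-15 + 95\right)} + \left(25725 - -32725\right) = \frac{23}{8} \cdot \frac{1}{80} \cdot 78 + \left(25725 + 32725\right) = \frac{23}{8} \cdot \frac{1}{80} \cdot 78 + 58450 = \frac{897}{320} + 58450 = \frac{18704897}{320}$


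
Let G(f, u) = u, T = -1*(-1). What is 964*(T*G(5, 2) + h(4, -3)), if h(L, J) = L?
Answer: 5784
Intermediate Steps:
T = 1
964*(T*G(5, 2) + h(4, -3)) = 964*(1*2 + 4) = 964*(2 + 4) = 964*6 = 5784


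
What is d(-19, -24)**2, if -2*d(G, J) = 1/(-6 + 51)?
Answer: 1/8100 ≈ 0.00012346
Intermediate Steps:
d(G, J) = -1/90 (d(G, J) = -1/(2*(-6 + 51)) = -1/2/45 = -1/2*1/45 = -1/90)
d(-19, -24)**2 = (-1/90)**2 = 1/8100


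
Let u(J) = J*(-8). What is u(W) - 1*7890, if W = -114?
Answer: -6978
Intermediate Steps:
u(J) = -8*J
u(W) - 1*7890 = -8*(-114) - 1*7890 = 912 - 7890 = -6978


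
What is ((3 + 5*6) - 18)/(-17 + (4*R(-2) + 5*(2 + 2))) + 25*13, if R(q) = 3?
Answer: 326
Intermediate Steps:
((3 + 5*6) - 18)/(-17 + (4*R(-2) + 5*(2 + 2))) + 25*13 = ((3 + 5*6) - 18)/(-17 + (4*3 + 5*(2 + 2))) + 25*13 = ((3 + 30) - 18)/(-17 + (12 + 5*4)) + 325 = (33 - 18)/(-17 + (12 + 20)) + 325 = 15/(-17 + 32) + 325 = 15/15 + 325 = 15*(1/15) + 325 = 1 + 325 = 326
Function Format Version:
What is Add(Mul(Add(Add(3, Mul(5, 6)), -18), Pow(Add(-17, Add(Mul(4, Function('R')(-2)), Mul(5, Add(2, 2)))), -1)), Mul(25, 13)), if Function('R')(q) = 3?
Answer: 326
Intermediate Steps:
Add(Mul(Add(Add(3, Mul(5, 6)), -18), Pow(Add(-17, Add(Mul(4, Function('R')(-2)), Mul(5, Add(2, 2)))), -1)), Mul(25, 13)) = Add(Mul(Add(Add(3, Mul(5, 6)), -18), Pow(Add(-17, Add(Mul(4, 3), Mul(5, Add(2, 2)))), -1)), Mul(25, 13)) = Add(Mul(Add(Add(3, 30), -18), Pow(Add(-17, Add(12, Mul(5, 4))), -1)), 325) = Add(Mul(Add(33, -18), Pow(Add(-17, Add(12, 20)), -1)), 325) = Add(Mul(15, Pow(Add(-17, 32), -1)), 325) = Add(Mul(15, Pow(15, -1)), 325) = Add(Mul(15, Rational(1, 15)), 325) = Add(1, 325) = 326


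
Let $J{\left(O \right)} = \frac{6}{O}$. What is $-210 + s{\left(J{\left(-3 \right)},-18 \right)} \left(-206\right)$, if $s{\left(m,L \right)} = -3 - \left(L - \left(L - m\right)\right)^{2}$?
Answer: $1232$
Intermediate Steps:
$s{\left(m,L \right)} = -3 - m^{2}$
$-210 + s{\left(J{\left(-3 \right)},-18 \right)} \left(-206\right) = -210 + \left(-3 - \left(\frac{6}{-3}\right)^{2}\right) \left(-206\right) = -210 + \left(-3 - \left(6 \left(- \frac{1}{3}\right)\right)^{2}\right) \left(-206\right) = -210 + \left(-3 - \left(-2\right)^{2}\right) \left(-206\right) = -210 + \left(-3 - 4\right) \left(-206\right) = -210 - -1442 = -210 + 1442 = 1232$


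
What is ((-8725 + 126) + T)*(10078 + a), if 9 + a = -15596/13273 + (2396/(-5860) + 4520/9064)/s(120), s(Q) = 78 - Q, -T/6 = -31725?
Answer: 40313360573925350768/22031122685 ≈ 1.8298e+9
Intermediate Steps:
T = 190350 (T = -6*(-31725) = 190350)
a = -224214152662/22031122685 (a = -9 + (-15596/13273 + (2396/(-5860) + 4520/9064)/(78 - 1*120)) = -9 + (-15596*1/13273 + (2396*(-1/5860) + 4520*(1/9064))/(78 - 120)) = -9 + (-15596/13273 + (-599/1465 + 565/1133)/(-42)) = -9 + (-15596/13273 + (149058/1659845)*(-1/42)) = -9 + (-15596/13273 - 3549/1659845) = -9 - 25934048497/22031122685 = -224214152662/22031122685 ≈ -10.177)
((-8725 + 126) + T)*(10078 + a) = ((-8725 + 126) + 190350)*(10078 - 224214152662/22031122685) = (-8599 + 190350)*(221805440266768/22031122685) = 181751*(221805440266768/22031122685) = 40313360573925350768/22031122685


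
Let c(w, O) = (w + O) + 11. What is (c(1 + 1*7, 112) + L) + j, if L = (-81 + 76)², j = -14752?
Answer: -14596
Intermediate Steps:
c(w, O) = 11 + O + w (c(w, O) = (O + w) + 11 = 11 + O + w)
L = 25 (L = (-5)² = 25)
(c(1 + 1*7, 112) + L) + j = ((11 + 112 + (1 + 1*7)) + 25) - 14752 = ((11 + 112 + (1 + 7)) + 25) - 14752 = ((11 + 112 + 8) + 25) - 14752 = (131 + 25) - 14752 = 156 - 14752 = -14596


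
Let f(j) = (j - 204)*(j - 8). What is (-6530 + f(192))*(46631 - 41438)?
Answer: -45376434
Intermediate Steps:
f(j) = (-204 + j)*(-8 + j)
(-6530 + f(192))*(46631 - 41438) = (-6530 + (1632 + 192² - 212*192))*(46631 - 41438) = (-6530 + (1632 + 36864 - 40704))*5193 = (-6530 - 2208)*5193 = -8738*5193 = -45376434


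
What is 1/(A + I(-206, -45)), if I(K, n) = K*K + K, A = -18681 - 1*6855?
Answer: 1/16694 ≈ 5.9902e-5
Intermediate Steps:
A = -25536 (A = -18681 - 6855 = -25536)
I(K, n) = K + K**2 (I(K, n) = K**2 + K = K + K**2)
1/(A + I(-206, -45)) = 1/(-25536 - 206*(1 - 206)) = 1/(-25536 - 206*(-205)) = 1/(-25536 + 42230) = 1/16694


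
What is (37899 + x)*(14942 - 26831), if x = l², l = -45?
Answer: -474656436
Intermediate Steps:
x = 2025 (x = (-45)² = 2025)
(37899 + x)*(14942 - 26831) = (37899 + 2025)*(14942 - 26831) = 39924*(-11889) = -474656436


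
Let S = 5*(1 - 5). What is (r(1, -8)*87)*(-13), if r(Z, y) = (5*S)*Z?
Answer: 113100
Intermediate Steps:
S = -20 (S = 5*(-4) = -20)
r(Z, y) = -100*Z (r(Z, y) = (5*(-20))*Z = -100*Z)
(r(1, -8)*87)*(-13) = (-100*1*87)*(-13) = -100*87*(-13) = -8700*(-13) = 113100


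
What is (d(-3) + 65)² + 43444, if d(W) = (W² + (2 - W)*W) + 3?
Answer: 47288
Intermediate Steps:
d(W) = 3 + W² + W*(2 - W) (d(W) = (W² + W*(2 - W)) + 3 = 3 + W² + W*(2 - W))
(d(-3) + 65)² + 43444 = ((3 + 2*(-3)) + 65)² + 43444 = ((3 - 6) + 65)² + 43444 = (-3 + 65)² + 43444 = 62² + 43444 = 3844 + 43444 = 47288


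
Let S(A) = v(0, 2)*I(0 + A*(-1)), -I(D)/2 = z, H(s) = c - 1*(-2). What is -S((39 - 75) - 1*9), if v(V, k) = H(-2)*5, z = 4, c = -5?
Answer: -120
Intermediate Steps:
H(s) = -3 (H(s) = -5 - 1*(-2) = -5 + 2 = -3)
I(D) = -8 (I(D) = -2*4 = -8)
v(V, k) = -15 (v(V, k) = -3*5 = -15)
S(A) = 120 (S(A) = -15*(-8) = 120)
-S((39 - 75) - 1*9) = -1*120 = -120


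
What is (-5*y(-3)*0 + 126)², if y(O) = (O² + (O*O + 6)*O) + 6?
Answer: 15876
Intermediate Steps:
y(O) = 6 + O² + O*(6 + O²) (y(O) = (O² + (O² + 6)*O) + 6 = (O² + (6 + O²)*O) + 6 = (O² + O*(6 + O²)) + 6 = 6 + O² + O*(6 + O²))
(-5*y(-3)*0 + 126)² = (-5*(6 + (-3)² + (-3)³ + 6*(-3))*0 + 126)² = (-5*(6 + 9 - 27 - 18)*0 + 126)² = (-5*(-30)*0 + 126)² = (150*0 + 126)² = (0 + 126)² = 126² = 15876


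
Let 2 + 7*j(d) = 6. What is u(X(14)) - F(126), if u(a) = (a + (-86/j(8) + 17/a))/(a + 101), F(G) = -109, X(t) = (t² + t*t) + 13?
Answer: 44880919/409860 ≈ 109.50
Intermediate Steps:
X(t) = 13 + 2*t² (X(t) = (t² + t²) + 13 = 2*t² + 13 = 13 + 2*t²)
j(d) = 4/7 (j(d) = -2/7 + (⅐)*6 = -2/7 + 6/7 = 4/7)
u(a) = (-301/2 + a + 17/a)/(101 + a) (u(a) = (a + (-86/4/7 + 17/a))/(a + 101) = (a + (-86*7/4 + 17/a))/(101 + a) = (a + (-301/2 + 17/a))/(101 + a) = (-301/2 + a + 17/a)/(101 + a))
u(X(14)) - F(126) = (17 + (13 + 2*14²)² - 301*(13 + 2*14²)/2)/((13 + 2*14²)*(101 + (13 + 2*14²))) - 1*(-109) = (17 + (13 + 2*196)² - 301*(13 + 2*196)/2)/((13 + 2*196)*(101 + (13 + 2*196))) + 109 = (17 + (13 + 392)² - 301*(13 + 392)/2)/((13 + 392)*(101 + (13 + 392))) + 109 = (17 + 405² - 301/2*405)/(405*(101 + 405)) + 109 = (1/405)*(17 + 164025 - 121905/2)/506 + 109 = (1/405)*(1/506)*(206179/2) + 109 = 206179/409860 + 109 = 44880919/409860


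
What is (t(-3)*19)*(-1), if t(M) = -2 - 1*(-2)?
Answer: 0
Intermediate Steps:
t(M) = 0 (t(M) = -2 + 2 = 0)
(t(-3)*19)*(-1) = (0*19)*(-1) = 0*(-1) = 0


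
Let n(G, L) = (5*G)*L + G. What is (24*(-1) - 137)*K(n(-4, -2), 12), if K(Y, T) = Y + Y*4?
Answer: -28980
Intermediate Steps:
n(G, L) = G + 5*G*L (n(G, L) = 5*G*L + G = G + 5*G*L)
K(Y, T) = 5*Y (K(Y, T) = Y + 4*Y = 5*Y)
(24*(-1) - 137)*K(n(-4, -2), 12) = (24*(-1) - 137)*(5*(-4*(1 + 5*(-2)))) = (-24 - 137)*(5*(-4*(1 - 10))) = -805*(-4*(-9)) = -805*36 = -161*180 = -28980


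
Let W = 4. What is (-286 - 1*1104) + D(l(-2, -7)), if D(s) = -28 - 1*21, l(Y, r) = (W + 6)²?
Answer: -1439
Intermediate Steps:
l(Y, r) = 100 (l(Y, r) = (4 + 6)² = 10² = 100)
D(s) = -49 (D(s) = -28 - 21 = -49)
(-286 - 1*1104) + D(l(-2, -7)) = (-286 - 1*1104) - 49 = (-286 - 1104) - 49 = -1390 - 49 = -1439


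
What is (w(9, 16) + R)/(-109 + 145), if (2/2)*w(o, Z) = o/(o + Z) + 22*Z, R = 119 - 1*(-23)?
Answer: 12359/900 ≈ 13.732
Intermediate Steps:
R = 142 (R = 119 + 23 = 142)
w(o, Z) = 22*Z + o/(Z + o) (w(o, Z) = o/(o + Z) + 22*Z = o/(Z + o) + 22*Z = 22*Z + o/(Z + o))
(w(9, 16) + R)/(-109 + 145) = ((9 + 22*16**2 + 22*16*9)/(16 + 9) + 142)/(-109 + 145) = ((9 + 22*256 + 3168)/25 + 142)/36 = ((9 + 5632 + 3168)/25 + 142)*(1/36) = ((1/25)*8809 + 142)*(1/36) = (8809/25 + 142)*(1/36) = (12359/25)*(1/36) = 12359/900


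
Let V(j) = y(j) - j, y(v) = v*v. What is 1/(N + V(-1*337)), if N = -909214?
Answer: -1/795308 ≈ -1.2574e-6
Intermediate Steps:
y(v) = v**2
V(j) = j**2 - j
1/(N + V(-1*337)) = 1/(-909214 + (-1*337)*(-1 - 1*337)) = 1/(-909214 - 337*(-1 - 337)) = 1/(-909214 - 337*(-338)) = 1/(-909214 + 113906) = 1/(-795308) = -1/795308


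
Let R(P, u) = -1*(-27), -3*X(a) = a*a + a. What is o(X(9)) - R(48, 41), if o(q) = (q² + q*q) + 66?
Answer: 1839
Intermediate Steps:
X(a) = -a/3 - a²/3 (X(a) = -(a*a + a)/3 = -(a² + a)/3 = -(a + a²)/3 = -a/3 - a²/3)
o(q) = 66 + 2*q² (o(q) = (q² + q²) + 66 = 2*q² + 66 = 66 + 2*q²)
R(P, u) = 27
o(X(9)) - R(48, 41) = (66 + 2*(-⅓*9*(1 + 9))²) - 1*27 = (66 + 2*(-⅓*9*10)²) - 27 = (66 + 2*(-30)²) - 27 = (66 + 2*900) - 27 = (66 + 1800) - 27 = 1866 - 27 = 1839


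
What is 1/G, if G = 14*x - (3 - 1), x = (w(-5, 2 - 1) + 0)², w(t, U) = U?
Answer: 1/12 ≈ 0.083333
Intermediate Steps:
x = 1 (x = ((2 - 1) + 0)² = (1 + 0)² = 1² = 1)
G = 12 (G = 14*1 - (3 - 1) = 14 - 1*2 = 14 - 2 = 12)
1/G = 1/12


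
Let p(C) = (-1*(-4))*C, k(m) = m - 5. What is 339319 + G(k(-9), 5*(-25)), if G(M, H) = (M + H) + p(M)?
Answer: 339124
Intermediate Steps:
k(m) = -5 + m
p(C) = 4*C
G(M, H) = H + 5*M (G(M, H) = (M + H) + 4*M = (H + M) + 4*M = H + 5*M)
339319 + G(k(-9), 5*(-25)) = 339319 + (5*(-25) + 5*(-5 - 9)) = 339319 + (-125 + 5*(-14)) = 339319 + (-125 - 70) = 339319 - 195 = 339124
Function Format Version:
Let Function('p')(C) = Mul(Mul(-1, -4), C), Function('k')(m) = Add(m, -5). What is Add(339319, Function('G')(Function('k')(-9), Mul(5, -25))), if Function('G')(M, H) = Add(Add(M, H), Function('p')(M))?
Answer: 339124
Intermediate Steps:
Function('k')(m) = Add(-5, m)
Function('p')(C) = Mul(4, C)
Function('G')(M, H) = Add(H, Mul(5, M)) (Function('G')(M, H) = Add(Add(M, H), Mul(4, M)) = Add(Add(H, M), Mul(4, M)) = Add(H, Mul(5, M)))
Add(339319, Function('G')(Function('k')(-9), Mul(5, -25))) = Add(339319, Add(Mul(5, -25), Mul(5, Add(-5, -9)))) = Add(339319, Add(-125, Mul(5, -14))) = Add(339319, Add(-125, -70)) = Add(339319, -195) = 339124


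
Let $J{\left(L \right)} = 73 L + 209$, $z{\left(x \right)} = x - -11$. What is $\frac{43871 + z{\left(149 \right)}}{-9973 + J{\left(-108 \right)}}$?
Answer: $- \frac{44031}{17648} \approx -2.495$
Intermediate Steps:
$z{\left(x \right)} = 11 + x$ ($z{\left(x \right)} = x + 11 = 11 + x$)
$J{\left(L \right)} = 209 + 73 L$
$\frac{43871 + z{\left(149 \right)}}{-9973 + J{\left(-108 \right)}} = \frac{43871 + \left(11 + 149\right)}{-9973 + \left(209 + 73 \left(-108\right)\right)} = \frac{43871 + 160}{-9973 + \left(209 - 7884\right)} = \frac{44031}{-9973 - 7675} = \frac{44031}{-17648} = 44031 \left(- \frac{1}{17648}\right) = - \frac{44031}{17648}$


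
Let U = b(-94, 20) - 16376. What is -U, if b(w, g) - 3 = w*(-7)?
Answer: 15715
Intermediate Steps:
b(w, g) = 3 - 7*w (b(w, g) = 3 + w*(-7) = 3 - 7*w)
U = -15715 (U = (3 - 7*(-94)) - 16376 = (3 + 658) - 16376 = 661 - 16376 = -15715)
-U = -1*(-15715) = 15715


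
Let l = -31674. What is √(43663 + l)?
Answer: √11989 ≈ 109.49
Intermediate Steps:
√(43663 + l) = √(43663 - 31674) = √11989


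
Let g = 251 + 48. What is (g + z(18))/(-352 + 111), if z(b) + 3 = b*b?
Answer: -620/241 ≈ -2.5726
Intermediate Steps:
z(b) = -3 + b**2 (z(b) = -3 + b*b = -3 + b**2)
g = 299
(g + z(18))/(-352 + 111) = (299 + (-3 + 18**2))/(-352 + 111) = (299 + (-3 + 324))/(-241) = (299 + 321)*(-1/241) = 620*(-1/241) = -620/241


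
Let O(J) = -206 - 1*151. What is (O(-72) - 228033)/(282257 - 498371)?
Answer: 38065/36019 ≈ 1.0568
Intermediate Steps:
O(J) = -357 (O(J) = -206 - 151 = -357)
(O(-72) - 228033)/(282257 - 498371) = (-357 - 228033)/(282257 - 498371) = -228390/(-216114) = -228390*(-1/216114) = 38065/36019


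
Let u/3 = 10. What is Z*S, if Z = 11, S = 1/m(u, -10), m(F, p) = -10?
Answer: -11/10 ≈ -1.1000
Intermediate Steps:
u = 30 (u = 3*10 = 30)
S = -⅒ (S = 1/(-10) = -⅒ ≈ -0.10000)
Z*S = 11*(-⅒) = -11/10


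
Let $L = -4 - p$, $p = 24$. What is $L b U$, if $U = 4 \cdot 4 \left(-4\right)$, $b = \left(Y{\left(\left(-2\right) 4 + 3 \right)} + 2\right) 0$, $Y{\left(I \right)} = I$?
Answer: $0$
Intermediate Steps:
$b = 0$ ($b = \left(\left(\left(-2\right) 4 + 3\right) + 2\right) 0 = \left(\left(-8 + 3\right) + 2\right) 0 = \left(-5 + 2\right) 0 = \left(-3\right) 0 = 0$)
$L = -28$ ($L = -4 - 24 = -28$)
$U = -64$ ($U = 16 \left(-4\right) = -64$)
$L b U = \left(-28\right) 0 \left(-64\right) = 0 \left(-64\right) = 0$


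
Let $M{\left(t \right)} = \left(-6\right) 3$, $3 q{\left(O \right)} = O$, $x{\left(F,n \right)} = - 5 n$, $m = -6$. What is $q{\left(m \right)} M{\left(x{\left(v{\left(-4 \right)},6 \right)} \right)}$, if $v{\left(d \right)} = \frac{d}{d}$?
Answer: $36$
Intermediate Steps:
$v{\left(d \right)} = 1$
$q{\left(O \right)} = \frac{O}{3}$
$M{\left(t \right)} = -18$
$q{\left(m \right)} M{\left(x{\left(v{\left(-4 \right)},6 \right)} \right)} = \frac{1}{3} \left(-6\right) \left(-18\right) = \left(-2\right) \left(-18\right) = 36$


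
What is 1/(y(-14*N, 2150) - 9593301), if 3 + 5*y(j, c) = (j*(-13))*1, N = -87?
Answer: -5/47982342 ≈ -1.0421e-7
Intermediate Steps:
y(j, c) = -⅗ - 13*j/5 (y(j, c) = -⅗ + ((j*(-13))*1)/5 = -⅗ + (-13*j*1)/5 = -⅗ + (-13*j)/5 = -⅗ - 13*j/5)
1/(y(-14*N, 2150) - 9593301) = 1/((-⅗ - (-182)*(-87)/5) - 9593301) = 1/((-⅗ - 13/5*1218) - 9593301) = 1/((-⅗ - 15834/5) - 9593301) = 1/(-15837/5 - 9593301) = 1/(-47982342/5) = -5/47982342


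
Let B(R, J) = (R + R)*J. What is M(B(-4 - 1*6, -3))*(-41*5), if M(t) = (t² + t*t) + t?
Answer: -1488300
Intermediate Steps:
B(R, J) = 2*J*R (B(R, J) = (2*R)*J = 2*J*R)
M(t) = t + 2*t² (M(t) = (t² + t²) + t = 2*t² + t = t + 2*t²)
M(B(-4 - 1*6, -3))*(-41*5) = ((2*(-3)*(-4 - 1*6))*(1 + 2*(2*(-3)*(-4 - 1*6))))*(-41*5) = ((2*(-3)*(-4 - 6))*(1 + 2*(2*(-3)*(-4 - 6))))*(-205) = ((2*(-3)*(-10))*(1 + 2*(2*(-3)*(-10))))*(-205) = (60*(1 + 2*60))*(-205) = (60*(1 + 120))*(-205) = (60*121)*(-205) = 7260*(-205) = -1488300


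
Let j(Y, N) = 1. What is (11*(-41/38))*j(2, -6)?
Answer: -451/38 ≈ -11.868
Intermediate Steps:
(11*(-41/38))*j(2, -6) = (11*(-41/38))*1 = -451/38*1 = -451/38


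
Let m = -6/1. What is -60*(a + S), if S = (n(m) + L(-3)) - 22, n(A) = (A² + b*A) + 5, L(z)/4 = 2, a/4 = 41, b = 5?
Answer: -9660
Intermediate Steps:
a = 164 (a = 4*41 = 164)
L(z) = 8 (L(z) = 4*2 = 8)
m = -6 (m = -6*1 = -6)
n(A) = 5 + A² + 5*A (n(A) = (A² + 5*A) + 5 = 5 + A² + 5*A)
S = -3 (S = ((5 + (-6)² + 5*(-6)) + 8) - 22 = ((5 + 36 - 30) + 8) - 22 = (11 + 8) - 22 = 19 - 22 = -3)
-60*(a + S) = -60*(164 - 3) = -60*161 = -9660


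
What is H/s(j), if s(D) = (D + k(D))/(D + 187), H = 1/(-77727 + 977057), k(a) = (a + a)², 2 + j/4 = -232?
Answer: -749/3150755889840 ≈ -2.3772e-10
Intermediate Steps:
j = -936 (j = -8 + 4*(-232) = -8 - 928 = -936)
k(a) = 4*a² (k(a) = (2*a)² = 4*a²)
H = 1/899330 ≈ 1.1119e-6
s(D) = (D + 4*D²)/(187 + D) (s(D) = (D + 4*D²)/(D + 187) = (D + 4*D²)/(187 + D))
H/s(j) = 1/(899330*((-936*(1 + 4*(-936))/(187 - 936)))) = 1/(899330*((-936*(1 - 3744)/(-749)))) = 1/(899330*((-936*(-1/749)*(-3743)))) = 1/(899330*(-3503448/749)) = (1/899330)*(-749/3503448) = -749/3150755889840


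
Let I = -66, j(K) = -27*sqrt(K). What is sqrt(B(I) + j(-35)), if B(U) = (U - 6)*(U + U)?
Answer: 3*sqrt(1056 - 3*I*sqrt(35)) ≈ 97.492 - 0.81922*I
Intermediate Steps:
B(U) = 2*U*(-6 + U) (B(U) = (-6 + U)*(2*U) = 2*U*(-6 + U))
sqrt(B(I) + j(-35)) = sqrt(2*(-66)*(-6 - 66) - 27*I*sqrt(35)) = sqrt(2*(-66)*(-72) - 27*I*sqrt(35)) = sqrt(9504 - 27*I*sqrt(35))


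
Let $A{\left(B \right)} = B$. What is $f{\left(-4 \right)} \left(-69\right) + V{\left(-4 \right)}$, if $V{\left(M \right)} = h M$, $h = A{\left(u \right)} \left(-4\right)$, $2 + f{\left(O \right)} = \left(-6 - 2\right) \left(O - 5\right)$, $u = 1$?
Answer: $-4814$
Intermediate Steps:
$f{\left(O \right)} = 38 - 8 O$ ($f{\left(O \right)} = -2 + \left(-6 - 2\right) \left(O - 5\right) = -2 - 8 \left(-5 + O\right) = -2 - \left(-40 + 8 O\right) = 38 - 8 O$)
$h = -4$ ($h = 1 \left(-4\right) = -4$)
$V{\left(M \right)} = - 4 M$
$f{\left(-4 \right)} \left(-69\right) + V{\left(-4 \right)} = \left(38 - -32\right) \left(-69\right) - -16 = \left(38 + 32\right) \left(-69\right) + 16 = 70 \left(-69\right) + 16 = -4830 + 16 = -4814$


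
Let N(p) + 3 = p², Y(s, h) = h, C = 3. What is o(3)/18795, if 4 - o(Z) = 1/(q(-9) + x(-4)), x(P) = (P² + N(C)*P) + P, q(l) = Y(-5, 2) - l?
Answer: 1/3759 ≈ 0.00026603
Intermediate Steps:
N(p) = -3 + p²
q(l) = 2 - l
x(P) = P² + 7*P (x(P) = (P² + (-3 + 3²)*P) + P = (P² + (-3 + 9)*P) + P = (P² + 6*P) + P = P² + 7*P)
o(Z) = 5 (o(Z) = 4 - 1/((2 - 1*(-9)) - 4*(7 - 4)) = 4 - 1/((2 + 9) - 4*3) = 4 - 1/(11 - 12) = 4 - 1/(-1) = 4 - 1*(-1) = 4 + 1 = 5)
o(3)/18795 = 5/18795 = 5*(1/18795) = 1/3759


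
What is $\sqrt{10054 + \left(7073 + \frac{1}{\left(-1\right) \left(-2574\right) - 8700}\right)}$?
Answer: $\frac{\sqrt{642739926126}}{6126} \approx 130.87$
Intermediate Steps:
$\sqrt{10054 + \left(7073 + \frac{1}{\left(-1\right) \left(-2574\right) - 8700}\right)} = \sqrt{10054 + \left(7073 + \frac{1}{2574 - 8700}\right)} = \sqrt{10054 + \left(7073 + \frac{1}{-6126}\right)} = \sqrt{10054 + \left(7073 - \frac{1}{6126}\right)} = \sqrt{10054 + \frac{43329197}{6126}} = \sqrt{\frac{104920001}{6126}} = \frac{\sqrt{642739926126}}{6126}$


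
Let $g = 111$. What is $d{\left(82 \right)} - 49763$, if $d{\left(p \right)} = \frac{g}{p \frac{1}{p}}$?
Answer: $-49652$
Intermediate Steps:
$d{\left(p \right)} = 111$ ($d{\left(p \right)} = \frac{111}{p \frac{1}{p}} = \frac{111}{1} = 111 \cdot 1 = 111$)
$d{\left(82 \right)} - 49763 = 111 - 49763 = -49652$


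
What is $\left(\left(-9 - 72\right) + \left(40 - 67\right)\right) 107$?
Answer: $-11556$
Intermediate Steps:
$\left(\left(-9 - 72\right) + \left(40 - 67\right)\right) 107 = \left(-81 - 27\right) 107 = \left(-108\right) 107 = -11556$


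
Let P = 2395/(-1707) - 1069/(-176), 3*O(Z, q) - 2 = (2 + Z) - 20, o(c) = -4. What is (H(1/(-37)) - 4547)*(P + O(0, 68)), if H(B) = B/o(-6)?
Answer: 44648545385/14821312 ≈ 3012.5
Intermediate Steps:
O(Z, q) = -16/3 + Z/3 (O(Z, q) = 2/3 + ((2 + Z) - 20)/3 = 2/3 + (-18 + Z)/3 = 2/3 + (-6 + Z/3) = -16/3 + Z/3)
H(B) = -B/4 (H(B) = B/(-4) = B*(-1/4) = -B/4)
P = 1403263/300432 (P = 2395*(-1/1707) - 1069*(-1/176) = -2395/1707 + 1069/176 = 1403263/300432 ≈ 4.6708)
(H(1/(-37)) - 4547)*(P + O(0, 68)) = (-1/4/(-37) - 4547)*(1403263/300432 + (-16/3 + (1/3)*0)) = (-1/4*(-1/37) - 4547)*(1403263/300432 + (-16/3 + 0)) = (1/148 - 4547)*(1403263/300432 - 16/3) = -672955/148*(-66347/100144) = 44648545385/14821312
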